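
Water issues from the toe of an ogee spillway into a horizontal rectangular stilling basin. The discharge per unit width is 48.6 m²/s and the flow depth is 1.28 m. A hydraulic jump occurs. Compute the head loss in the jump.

ΔE = 55.6 m

V₁ = q/y₁ = 48.6/1.28 = 38.0 m/s. Fr₁ = V₁/√(g·y₁) = 38.0/√(9.81×1.28) = 10.7.
By Bélanger, y₂/y₁ = ½[√(1 + 8Fr₁²) − 1] = ½[√919.5 − 1] = 14.7.
y₂ = 14.7 × 1.28 = 18.8 m.
Head loss: ΔE = (y₂ − y₁)³/(4y₁y₂) = (18.8 − 1.28)³/(4×1.28×18.8) = 5347/96.1 = 55.6 m.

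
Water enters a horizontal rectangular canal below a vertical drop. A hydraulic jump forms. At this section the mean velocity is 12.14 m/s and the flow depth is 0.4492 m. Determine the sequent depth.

y₂ = 3.456 m

Fr₁ = V₁/√(g·y₁) = 12.14/√(9.81×0.4492) = 5.783.
Conjugate-depth relation: y₂/y₁ = ½[√(1 + 8Fr₁²) − 1] = ½[√268.56 − 1] = 7.694.
y₂ = 7.694 × 0.4492 = 3.456 m.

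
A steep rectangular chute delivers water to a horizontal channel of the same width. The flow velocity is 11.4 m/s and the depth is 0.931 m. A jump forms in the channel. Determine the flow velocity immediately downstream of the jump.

V₂ = 2.35 m/s

Fr₁ = V₁/√(g·y₁) = 11.4/√(9.81×0.931) = 3.77.
From the momentum equation for a rectangular channel, y₂/y₁ = ½[√(1 + 8Fr₁²) − 1] = ½[√114.8 − 1] = 4.86.
y₂ = 4.86 × 0.931 = 4.52 m.
q = V₁·y₁ = 11.4 × 0.931 = 10.6 m²/s.
V₂ = q/y₂ = 10.6/4.52 = 2.35 m/s.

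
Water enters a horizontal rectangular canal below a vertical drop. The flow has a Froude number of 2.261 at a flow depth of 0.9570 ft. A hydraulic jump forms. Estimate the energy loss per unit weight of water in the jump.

ΔE = 0.4577 ft

Fr₁ = 2.261 (given).
By Bélanger, y₂/y₁ = ½[√(1 + 8Fr₁²) − 1] = ½[√41.897 − 1] = 2.736.
y₂ = 2.736 × 0.9570 = 2.619 ft.
V₁ = Fr₁·√(g·y₁) = 2.261×√(32.2×0.9570) = 12.55 ft/s; q = V₁·y₁ = 12.01 ft²/s. V₂ = q/y₂ = 12.01/2.619 = 4.587 ft/s. E₁ = y₁ + V₁²/2g = 3.403 ft; E₂ = y₂ + V₂²/2g = 2.945 ft. ΔE = E₁ − E₂ = 0.4577 ft.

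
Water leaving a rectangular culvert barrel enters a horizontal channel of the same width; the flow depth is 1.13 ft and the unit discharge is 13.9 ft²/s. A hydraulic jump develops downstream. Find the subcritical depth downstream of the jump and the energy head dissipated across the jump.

V₁ = q/y₁ = 13.9/1.13 = 12.3 ft/s. Fr₁ = V₁/√(g·y₁) = 12.3/√(32.2×1.13) = 2.04.
From the momentum equation for a rectangular channel, y₂/y₁ = ½[√(1 + 8Fr₁²) − 1] = ½[√34.27 − 1] = 2.43.
y₂ = 2.43 × 1.13 = 2.74 ft.
Head loss: ΔE = (y₂ − y₁)³/(4y₁y₂) = (2.74 − 1.13)³/(4×1.13×2.74) = 4.19/12.4 = 0.338 ft.

y₂ = 2.74 ft; ΔE = 0.338 ft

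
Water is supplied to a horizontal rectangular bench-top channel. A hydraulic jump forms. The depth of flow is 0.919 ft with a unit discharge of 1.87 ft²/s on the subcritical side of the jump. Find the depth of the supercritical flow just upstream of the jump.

y₁ = 0.209 ft

V₂ = q/y₂ = 1.87/0.919 = 2.03 ft/s; Fr₂ = V₂/√(g·y₂) = 0.374.
Applying the sequent-depth relation in reverse, y₁/y₂ = ½[√(1 + 8Fr₂²) − 1] = ½[√2.119 − 1] = 0.228.
y₁ = 0.228 × 0.919 = 0.209 ft.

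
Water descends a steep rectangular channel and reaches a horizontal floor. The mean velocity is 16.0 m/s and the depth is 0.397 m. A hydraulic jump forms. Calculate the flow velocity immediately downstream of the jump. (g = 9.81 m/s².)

V₂ = 1.46 m/s

Fr₁ = V₁/√(g·y₁) = 16.0/√(9.81×0.397) = 8.11.
By Bélanger, y₂/y₁ = ½[√(1 + 8Fr₁²) − 1] = ½[√526.9 − 1] = 11.0.
y₂ = 11.0 × 0.397 = 4.36 m.
q = V₁·y₁ = 16.0 × 0.397 = 6.35 m²/s.
V₂ = q/y₂ = 6.35/4.36 = 1.46 m/s.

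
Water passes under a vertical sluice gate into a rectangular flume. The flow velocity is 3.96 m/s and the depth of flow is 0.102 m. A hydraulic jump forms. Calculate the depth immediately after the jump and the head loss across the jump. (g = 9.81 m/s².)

Fr₁ = V₁/√(g·y₁) = 3.96/√(9.81×0.102) = 3.96.
Bélanger equation: y₂/y₁ = ½[√(1 + 8Fr₁²) − 1] = ½[√126.4 − 1] = 5.12.
y₂ = 5.12 × 0.102 = 0.522 m.
Head loss: ΔE = (y₂ − y₁)³/(4y₁y₂) = (0.522 − 0.102)³/(4×0.102×0.522) = 0.0743/0.213 = 0.348 m.

y₂ = 0.522 m; ΔE = 0.348 m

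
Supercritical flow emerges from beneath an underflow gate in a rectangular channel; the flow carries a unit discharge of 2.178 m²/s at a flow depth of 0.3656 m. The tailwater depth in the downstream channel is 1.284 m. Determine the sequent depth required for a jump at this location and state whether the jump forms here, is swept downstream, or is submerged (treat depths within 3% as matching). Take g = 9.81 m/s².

V₁ = q/y₁ = 2.178/0.3656 = 5.957 m/s. Fr₁ = V₁/√(g·y₁) = 5.957/√(9.81×0.3656) = 3.146.
Sequent-depth ratio: y₂/y₁ = ½[√(1 + 8Fr₁²) − 1] = ½[√80.162 − 1] = 3.977.
y₂ = 3.977 × 0.3656 = 1.454 m.
Tailwater y_tw = 1.284 m: y_tw < y₂, so the jump is swept downstream.

y₂ = 1.454 m; the jump is swept downstream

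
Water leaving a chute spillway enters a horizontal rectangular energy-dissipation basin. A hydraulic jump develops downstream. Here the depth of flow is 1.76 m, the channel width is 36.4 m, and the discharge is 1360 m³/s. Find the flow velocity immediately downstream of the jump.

V₂ = 3.15 m/s

q = Q/b = 1360/36.4 = 37.4 m²/s; V₁ = q/y₁ = 21.2 m/s. Fr₁ = V₁/√(g·y₁) = 5.11.
Sequent-depth ratio: y₂/y₁ = ½[√(1 + 8Fr₁²) − 1] = ½[√209.8 − 1] = 6.74.
y₂ = 6.74 × 1.76 = 11.9 m.
V₂ = q/y₂ = 37.4/11.9 = 3.15 m/s.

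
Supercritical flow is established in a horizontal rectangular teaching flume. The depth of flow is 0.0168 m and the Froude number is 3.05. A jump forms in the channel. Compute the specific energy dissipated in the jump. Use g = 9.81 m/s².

Fr₁ = 3.05 (given).
Sequent-depth ratio: y₂/y₁ = ½[√(1 + 8Fr₁²) − 1] = ½[√75.42 − 1] = 3.84.
y₂ = 3.84 × 0.0168 = 0.0645 m.
V₁ = Fr₁·√(g·y₁) = 3.05×√(9.81×0.0168) = 1.24 m/s; q = V₁·y₁ = 0.0208 m²/s. V₂ = q/y₂ = 0.0208/0.0645 = 0.322 m/s. E₁ = y₁ + V₁²/2g = 0.0949 m; E₂ = y₂ + V₂²/2g = 0.0698 m. ΔE = E₁ − E₂ = 0.0251 m.

ΔE = 0.0251 m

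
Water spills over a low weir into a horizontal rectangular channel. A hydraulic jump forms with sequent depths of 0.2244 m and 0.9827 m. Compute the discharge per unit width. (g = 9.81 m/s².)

q = 1.143 m²/s

For a rectangular channel the momentum equation gives q² = ½·g·y₁·y₂·(y₁ + y₂) = ½×9.81×0.2244×0.9827×1.207 = 1.306.
q = √1.306 = 1.143 m²/s.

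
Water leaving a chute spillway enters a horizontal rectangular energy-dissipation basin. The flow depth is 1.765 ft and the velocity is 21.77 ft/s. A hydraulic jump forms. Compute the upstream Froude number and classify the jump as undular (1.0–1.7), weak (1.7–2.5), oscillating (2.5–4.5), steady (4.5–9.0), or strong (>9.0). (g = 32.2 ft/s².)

Fr₁ = 2.888; oscillating jump

Fr₁ = V₁/√(g·y₁) = 21.77/√(32.2×1.765) = 2.888.
Fr₁ = 2.888 lies in the oscillating range.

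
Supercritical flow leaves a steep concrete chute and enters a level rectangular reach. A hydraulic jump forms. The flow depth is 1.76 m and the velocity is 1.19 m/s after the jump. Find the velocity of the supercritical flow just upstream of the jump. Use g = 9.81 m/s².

Fr₂ = V₂/√(g·y₂) = 1.19/√(9.81×1.76) = 0.286.
The Bélanger relation is symmetric: y₁/y₂ = ½[√(1 + 8Fr₂²) − 1] = ½[√1.656 − 1] = 0.143.
y₁ = 0.143 × 1.76 = 0.252 m.
V₁ = q/y₁ = 2.09/0.252 = 8.30 m/s.

V₁ = 8.30 m/s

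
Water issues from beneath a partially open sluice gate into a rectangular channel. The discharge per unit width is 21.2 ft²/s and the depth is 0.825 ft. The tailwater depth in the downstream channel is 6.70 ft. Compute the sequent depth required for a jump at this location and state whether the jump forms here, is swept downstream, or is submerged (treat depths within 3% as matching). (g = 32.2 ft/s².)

V₁ = q/y₁ = 21.2/0.825 = 25.7 ft/s. Fr₁ = V₁/√(g·y₁) = 25.7/√(32.2×0.825) = 4.99.
Bélanger equation: y₂/y₁ = ½[√(1 + 8Fr₁²) − 1] = ½[√199.9 − 1] = 6.57.
y₂ = 6.57 × 0.825 = 5.42 ft.
Tailwater y_tw = 6.70 ft: y_tw > y₂, so the jump is submerged.

y₂ = 5.42 ft; the jump is submerged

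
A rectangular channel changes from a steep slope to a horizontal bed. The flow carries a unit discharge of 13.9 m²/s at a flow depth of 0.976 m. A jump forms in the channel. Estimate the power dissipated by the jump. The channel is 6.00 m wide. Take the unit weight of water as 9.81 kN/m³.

P = 4210 kW

V₁ = q/y₁ = 13.9/0.976 = 14.2 m/s. Fr₁ = V₁/√(g·y₁) = 14.2/√(9.81×0.976) = 4.60.
By Bélanger, y₂/y₁ = ½[√(1 + 8Fr₁²) − 1] = ½[√170.5 − 1] = 6.03.
y₂ = 6.03 × 0.976 = 5.88 m.
V₂ = q/y₂ = 13.9/5.88 = 2.36 m/s. E₁ = y₁ + V₁²/2g = 11.3 m; E₂ = y₂ + V₂²/2g = 6.17 m. ΔE = E₁ − E₂ = 5.15 m.
Q = q·b = 13.9 × 6.00 = 83.4 m³/s. P = γ·Q·ΔE = 9.81 × 83.4 × 5.15 = 4210 kW.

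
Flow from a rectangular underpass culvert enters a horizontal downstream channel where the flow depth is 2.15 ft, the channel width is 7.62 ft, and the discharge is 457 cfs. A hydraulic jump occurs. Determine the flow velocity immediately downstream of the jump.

V₂ = 6.54 ft/s

q = Q/b = 457/7.62 = 60.0 ft²/s; V₁ = q/y₁ = 27.9 ft/s. Fr₁ = V₁/√(g·y₁) = 3.35.
Sequent-depth ratio: y₂/y₁ = ½[√(1 + 8Fr₁²) − 1] = ½[√90.92 − 1] = 4.27.
y₂ = 4.27 × 2.15 = 9.18 ft.
V₂ = q/y₂ = 60.0/9.18 = 6.54 ft/s.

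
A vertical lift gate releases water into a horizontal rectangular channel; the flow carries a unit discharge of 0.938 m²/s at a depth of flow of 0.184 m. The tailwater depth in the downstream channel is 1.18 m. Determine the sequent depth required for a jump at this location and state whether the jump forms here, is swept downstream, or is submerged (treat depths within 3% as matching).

y₂ = 0.900 m; the jump is submerged

V₁ = q/y₁ = 0.938/0.184 = 5.10 m/s. Fr₁ = V₁/√(g·y₁) = 5.10/√(9.81×0.184) = 3.79.
Conjugate-depth relation: y₂/y₁ = ½[√(1 + 8Fr₁²) − 1] = ½[√116.2 − 1] = 4.89.
y₂ = 4.89 × 0.184 = 0.900 m.
Tailwater y_tw = 1.18 m: y_tw > y₂, so the jump is submerged.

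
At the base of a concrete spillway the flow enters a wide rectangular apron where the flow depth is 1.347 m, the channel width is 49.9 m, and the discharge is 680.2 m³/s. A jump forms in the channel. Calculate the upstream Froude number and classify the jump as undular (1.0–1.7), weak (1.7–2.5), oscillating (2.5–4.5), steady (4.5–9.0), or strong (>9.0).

Fr₁ = 2.784; oscillating jump

q = Q/b = 680.2/49.9 = 13.63 m²/s; V₁ = q/y₁ = 10.12 m/s. Fr₁ = V₁/√(g·y₁) = 2.784.
Fr₁ = 2.784 lies in the oscillating range.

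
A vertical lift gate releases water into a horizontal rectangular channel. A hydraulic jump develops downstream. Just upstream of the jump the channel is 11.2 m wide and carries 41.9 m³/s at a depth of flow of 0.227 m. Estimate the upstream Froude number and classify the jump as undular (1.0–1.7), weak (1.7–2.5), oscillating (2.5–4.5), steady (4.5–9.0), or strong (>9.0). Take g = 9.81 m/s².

q = Q/b = 41.9/11.2 = 3.74 m²/s; V₁ = q/y₁ = 16.5 m/s. Fr₁ = V₁/√(g·y₁) = 11.0.
Fr₁ = 11.0 lies in the strong range.

Fr₁ = 11.0; strong jump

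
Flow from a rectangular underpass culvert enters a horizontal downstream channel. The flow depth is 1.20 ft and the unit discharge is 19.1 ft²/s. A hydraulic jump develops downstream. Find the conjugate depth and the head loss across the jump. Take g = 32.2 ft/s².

y₂ = 3.79 ft; ΔE = 0.952 ft

V₁ = q/y₁ = 19.1/1.20 = 15.9 ft/s. Fr₁ = V₁/√(g·y₁) = 15.9/√(32.2×1.20) = 2.56.
Bélanger equation: y₂/y₁ = ½[√(1 + 8Fr₁²) − 1] = ½[√53.45 − 1] = 3.16.
y₂ = 3.16 × 1.20 = 3.79 ft.
Head loss: ΔE = (y₂ − y₁)³/(4y₁y₂) = (3.79 − 1.20)³/(4×1.20×3.79) = 17.3/18.2 = 0.952 ft.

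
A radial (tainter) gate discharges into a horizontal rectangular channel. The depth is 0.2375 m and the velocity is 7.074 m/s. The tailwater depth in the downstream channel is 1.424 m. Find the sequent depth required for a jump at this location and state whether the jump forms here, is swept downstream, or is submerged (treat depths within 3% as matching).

y₂ = 1.442 m; the jump forms here

Fr₁ = V₁/√(g·y₁) = 7.074/√(9.81×0.2375) = 4.634.
From the momentum equation for a rectangular channel, y₂/y₁ = ½[√(1 + 8Fr₁²) − 1] = ½[√172.83 − 1] = 6.073.
y₂ = 6.073 × 0.2375 = 1.442 m.
Tailwater y_tw = 1.424 m: y_tw ≈ y₂, so the jump forms here.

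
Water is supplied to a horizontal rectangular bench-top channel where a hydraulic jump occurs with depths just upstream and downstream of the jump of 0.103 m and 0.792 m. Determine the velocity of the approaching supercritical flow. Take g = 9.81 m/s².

V₁ = 5.81 m/s

For a rectangular channel the momentum equation gives q² = ½·g·y₁·y₂·(y₁ + y₂) = ½×9.81×0.103×0.792×0.895 = 0.358.
q = √0.358 = 0.598 m²/s.
V₁ = q/y₁ = 0.598/0.103 = 5.81 m/s.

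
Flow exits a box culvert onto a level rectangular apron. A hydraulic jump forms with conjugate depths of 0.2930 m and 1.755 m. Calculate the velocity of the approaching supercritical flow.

For a rectangular channel the momentum equation gives q² = ½·g·y₁·y₂·(y₁ + y₂) = ½×9.81×0.2930×1.755×2.048 = 5.166.
q = √5.166 = 2.273 m²/s.
V₁ = q/y₁ = 2.273/0.2930 = 7.757 m/s.

V₁ = 7.757 m/s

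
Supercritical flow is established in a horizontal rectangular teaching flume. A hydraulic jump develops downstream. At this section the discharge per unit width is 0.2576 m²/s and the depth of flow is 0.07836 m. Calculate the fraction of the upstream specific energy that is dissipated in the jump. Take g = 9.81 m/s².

ΔE/E₁ = 0.361 (36.1%)

V₁ = q/y₁ = 0.2576/0.07836 = 3.287 m/s. Fr₁ = V₁/√(g·y₁) = 3.287/√(9.81×0.07836) = 3.749.
Bélanger equation: y₂/y₁ = ½[√(1 + 8Fr₁²) − 1] = ½[√113.47 − 1] = 4.826.
y₂ = 4.826 × 0.07836 = 0.3782 m.
E₁ = y₁ + V₁²/2g = 0.6292 m. ΔE = (y₂ − y₁)³/(4y₁y₂) = 0.2274 m. ΔE/E₁ = 0.2274/0.6292 = 0.361.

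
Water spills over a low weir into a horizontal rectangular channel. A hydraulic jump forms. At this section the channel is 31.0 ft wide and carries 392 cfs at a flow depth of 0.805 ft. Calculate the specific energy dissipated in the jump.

q = Q/b = 392/31.0 = 12.6 ft²/s; V₁ = q/y₁ = 15.7 ft/s. Fr₁ = V₁/√(g·y₁) = 3.09.
Sequent-depth ratio: y₂/y₁ = ½[√(1 + 8Fr₁²) − 1] = ½[√77.15 − 1] = 3.89.
y₂ = 3.89 × 0.805 = 3.13 ft.
Head loss: ΔE = (y₂ − y₁)³/(4y₁y₂) = (3.13 − 0.805)³/(4×0.805×3.13) = 12.6/10.1 = 1.25 ft.

ΔE = 1.25 ft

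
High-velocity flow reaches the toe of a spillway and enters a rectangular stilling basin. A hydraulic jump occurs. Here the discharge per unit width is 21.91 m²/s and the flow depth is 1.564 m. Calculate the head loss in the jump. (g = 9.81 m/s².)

ΔE = 3.923 m

V₁ = q/y₁ = 21.91/1.564 = 14.01 m/s. Fr₁ = V₁/√(g·y₁) = 14.01/√(9.81×1.564) = 3.576.
Conjugate-depth relation: y₂/y₁ = ½[√(1 + 8Fr₁²) − 1] = ½[√103.33 − 1] = 4.583.
y₂ = 4.583 × 1.564 = 7.167 m.
V₂ = q/y₂ = 21.91/7.167 = 3.057 m/s. E₁ = y₁ + V₁²/2g = 11.57 m; E₂ = y₂ + V₂²/2g = 7.643 m. ΔE = E₁ − E₂ = 3.923 m.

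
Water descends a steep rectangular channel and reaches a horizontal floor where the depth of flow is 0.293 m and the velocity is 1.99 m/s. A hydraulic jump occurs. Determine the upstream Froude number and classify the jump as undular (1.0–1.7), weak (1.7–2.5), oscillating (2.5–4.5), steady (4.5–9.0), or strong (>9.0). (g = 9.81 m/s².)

Fr₁ = 1.17; undular jump

Fr₁ = V₁/√(g·y₁) = 1.99/√(9.81×0.293) = 1.17.
Fr₁ = 1.17 lies in the undular range.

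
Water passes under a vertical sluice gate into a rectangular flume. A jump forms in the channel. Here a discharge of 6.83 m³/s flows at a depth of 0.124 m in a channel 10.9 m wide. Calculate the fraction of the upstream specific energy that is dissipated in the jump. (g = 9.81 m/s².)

ΔE/E₁ = 0.453 (45.3%)

q = Q/b = 6.83/10.9 = 0.627 m²/s; V₁ = q/y₁ = 5.05 m/s. Fr₁ = V₁/√(g·y₁) = 4.58.
Sequent-depth ratio: y₂/y₁ = ½[√(1 + 8Fr₁²) − 1] = ½[√168.9 − 1] = 6.00.
y₂ = 6.00 × 0.124 = 0.744 m.
E₁ = y₁ + V₁²/2g = 1.43 m. ΔE = (y₂ − y₁)³/(4y₁y₂) = 0.645 m. ΔE/E₁ = 0.645/1.43 = 0.453.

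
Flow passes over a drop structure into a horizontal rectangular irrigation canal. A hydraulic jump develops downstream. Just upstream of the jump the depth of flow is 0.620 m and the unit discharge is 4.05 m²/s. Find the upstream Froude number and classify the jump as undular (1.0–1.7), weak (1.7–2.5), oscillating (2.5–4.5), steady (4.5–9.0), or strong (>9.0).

V₁ = q/y₁ = 4.05/0.620 = 6.53 m/s. Fr₁ = V₁/√(g·y₁) = 6.53/√(9.81×0.620) = 2.65.
Fr₁ = 2.65 lies in the oscillating range.

Fr₁ = 2.65; oscillating jump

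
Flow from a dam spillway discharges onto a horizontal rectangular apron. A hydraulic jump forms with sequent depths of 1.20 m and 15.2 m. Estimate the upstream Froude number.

For a rectangular channel the momentum equation gives q² = ½·g·y₁·y₂·(y₁ + y₂) = ½×9.81×1.20×15.2×16.4 = 1467.
q = √1467 = 38.3 m²/s.
V₁ = q/y₁ = 31.9 m/s; Fr₁ = V₁/√(g·y₁) = 9.30.

Fr₁ = 9.30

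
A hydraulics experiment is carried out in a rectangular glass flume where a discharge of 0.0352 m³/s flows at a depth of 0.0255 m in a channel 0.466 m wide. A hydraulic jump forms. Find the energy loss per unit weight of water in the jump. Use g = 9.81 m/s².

ΔE = 0.264 m

q = Q/b = 0.0352/0.466 = 0.0755 m²/s; V₁ = q/y₁ = 2.96 m/s. Fr₁ = V₁/√(g·y₁) = 5.92.
Bélanger equation: y₂/y₁ = ½[√(1 + 8Fr₁²) − 1] = ½[√281.6 − 1] = 7.89.
y₂ = 7.89 × 0.0255 = 0.201 m.
Head loss: ΔE = (y₂ − y₁)³/(4y₁y₂) = (0.201 − 0.0255)³/(4×0.0255×0.201) = 0.00543/0.0205 = 0.264 m.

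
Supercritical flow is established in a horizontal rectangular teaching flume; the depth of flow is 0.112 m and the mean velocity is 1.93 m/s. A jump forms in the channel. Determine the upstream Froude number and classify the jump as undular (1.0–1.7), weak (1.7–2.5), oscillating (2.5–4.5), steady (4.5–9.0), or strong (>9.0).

Fr₁ = V₁/√(g·y₁) = 1.93/√(9.81×0.112) = 1.84.
Fr₁ = 1.84 lies in the weak range.

Fr₁ = 1.84; weak jump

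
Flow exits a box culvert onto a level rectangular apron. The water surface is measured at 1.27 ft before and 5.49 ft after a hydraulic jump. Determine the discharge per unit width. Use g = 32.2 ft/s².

For a rectangular channel the momentum equation gives q² = ½·g·y₁·y₂·(y₁ + y₂) = ½×32.2×1.27×5.49×6.76 = 759.
q = √759 = 27.5 ft²/s.

q = 27.5 ft²/s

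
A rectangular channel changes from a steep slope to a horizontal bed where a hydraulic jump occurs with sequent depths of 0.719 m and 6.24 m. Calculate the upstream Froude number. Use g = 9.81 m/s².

For a rectangular channel the momentum equation gives q² = ½·g·y₁·y₂·(y₁ + y₂) = ½×9.81×0.719×6.24×6.96 = 153.
q = √153 = 12.4 m²/s.
V₁ = q/y₁ = 17.2 m/s; Fr₁ = V₁/√(g·y₁) = 6.48.

Fr₁ = 6.48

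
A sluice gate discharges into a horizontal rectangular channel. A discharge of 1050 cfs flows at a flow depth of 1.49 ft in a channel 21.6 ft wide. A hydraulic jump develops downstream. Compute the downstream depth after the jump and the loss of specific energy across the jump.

y₂ = 9.21 ft; ΔE = 8.38 ft

q = Q/b = 1050/21.6 = 48.6 ft²/s; V₁ = q/y₁ = 32.6 ft/s. Fr₁ = V₁/√(g·y₁) = 4.71.
Bélanger equation: y₂/y₁ = ½[√(1 + 8Fr₁²) − 1] = ½[√178.5 − 1] = 6.18.
y₂ = 6.18 × 1.49 = 9.21 ft.
V₂ = q/y₂ = 48.6/9.21 = 5.28 ft/s. E₁ = y₁ + V₁²/2g = 18.0 ft; E₂ = y₂ + V₂²/2g = 9.64 ft. ΔE = E₁ − E₂ = 8.38 ft.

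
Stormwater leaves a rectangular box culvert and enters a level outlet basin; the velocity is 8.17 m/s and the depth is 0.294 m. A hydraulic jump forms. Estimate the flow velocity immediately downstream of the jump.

Fr₁ = V₁/√(g·y₁) = 8.17/√(9.81×0.294) = 4.81.
From the momentum equation for a rectangular channel, y₂/y₁ = ½[√(1 + 8Fr₁²) − 1] = ½[√186.1 − 1] = 6.32.
y₂ = 6.32 × 0.294 = 1.86 m.
q = V₁·y₁ = 8.17 × 0.294 = 2.40 m²/s.
V₂ = q/y₂ = 2.40/1.86 = 1.29 m/s.

V₂ = 1.29 m/s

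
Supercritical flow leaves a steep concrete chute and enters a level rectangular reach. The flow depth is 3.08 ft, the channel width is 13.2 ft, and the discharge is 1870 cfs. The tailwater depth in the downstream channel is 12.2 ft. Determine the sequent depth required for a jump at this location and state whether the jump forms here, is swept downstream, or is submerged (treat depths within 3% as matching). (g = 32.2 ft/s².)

q = Q/b = 1870/13.2 = 142 ft²/s; V₁ = q/y₁ = 46.0 ft/s. Fr₁ = V₁/√(g·y₁) = 4.62.
Sequent-depth ratio: y₂/y₁ = ½[√(1 + 8Fr₁²) − 1] = ½[√171.7 − 1] = 6.05.
y₂ = 6.05 × 3.08 = 18.6 ft.
Tailwater y_tw = 12.2 ft: y_tw < y₂, so the jump is swept downstream.

y₂ = 18.6 ft; the jump is swept downstream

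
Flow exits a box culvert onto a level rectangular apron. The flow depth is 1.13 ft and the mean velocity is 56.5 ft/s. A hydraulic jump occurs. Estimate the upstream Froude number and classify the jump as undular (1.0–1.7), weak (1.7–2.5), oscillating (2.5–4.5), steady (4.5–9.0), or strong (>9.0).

Fr₁ = V₁/√(g·y₁) = 56.5/√(32.2×1.13) = 9.37.
Fr₁ = 9.37 lies in the strong range.

Fr₁ = 9.37; strong jump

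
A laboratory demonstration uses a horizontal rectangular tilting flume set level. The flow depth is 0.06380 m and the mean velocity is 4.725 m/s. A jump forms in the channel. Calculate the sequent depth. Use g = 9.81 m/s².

y₂ = 0.5079 m

Fr₁ = V₁/√(g·y₁) = 4.725/√(9.81×0.06380) = 5.973.
From the momentum equation for a rectangular channel, y₂/y₁ = ½[√(1 + 8Fr₁²) − 1] = ½[√286.37 − 1] = 7.961.
y₂ = 7.961 × 0.06380 = 0.5079 m.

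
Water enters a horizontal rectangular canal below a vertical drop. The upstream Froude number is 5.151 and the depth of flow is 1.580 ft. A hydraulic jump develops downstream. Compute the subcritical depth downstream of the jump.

y₂ = 10.75 ft

Fr₁ = 5.151 (given).
By Bélanger, y₂/y₁ = ½[√(1 + 8Fr₁²) − 1] = ½[√213.26 − 1] = 6.802.
y₂ = 6.802 × 1.580 = 10.75 ft.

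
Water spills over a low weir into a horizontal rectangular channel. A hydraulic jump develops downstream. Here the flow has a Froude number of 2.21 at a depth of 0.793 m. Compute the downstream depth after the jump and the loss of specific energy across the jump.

y₂ = 2.11 m; ΔE = 0.343 m

Fr₁ = 2.21 (given).
Sequent-depth ratio: y₂/y₁ = ½[√(1 + 8Fr₁²) − 1] = ½[√40.07 − 1] = 2.67.
y₂ = 2.67 × 0.793 = 2.11 m.
Head loss: ΔE = (y₂ − y₁)³/(4y₁y₂) = (2.11 − 0.793)³/(4×0.793×2.11) = 2.30/6.70 = 0.343 m.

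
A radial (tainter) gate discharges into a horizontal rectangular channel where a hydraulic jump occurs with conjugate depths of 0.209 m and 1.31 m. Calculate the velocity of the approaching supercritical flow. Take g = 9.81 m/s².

V₁ = 6.83 m/s

For a rectangular channel the momentum equation gives q² = ½·g·y₁·y₂·(y₁ + y₂) = ½×9.81×0.209×1.31×1.52 = 2.04.
q = √2.04 = 1.43 m²/s.
V₁ = q/y₁ = 1.43/0.209 = 6.83 m/s.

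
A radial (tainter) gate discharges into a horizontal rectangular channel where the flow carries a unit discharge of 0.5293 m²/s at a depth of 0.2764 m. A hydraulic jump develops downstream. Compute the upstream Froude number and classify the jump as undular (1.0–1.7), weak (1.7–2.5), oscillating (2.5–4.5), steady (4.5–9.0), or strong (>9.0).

V₁ = q/y₁ = 0.5293/0.2764 = 1.915 m/s. Fr₁ = V₁/√(g·y₁) = 1.915/√(9.81×0.2764) = 1.163.
Fr₁ = 1.163 lies in the undular range.

Fr₁ = 1.163; undular jump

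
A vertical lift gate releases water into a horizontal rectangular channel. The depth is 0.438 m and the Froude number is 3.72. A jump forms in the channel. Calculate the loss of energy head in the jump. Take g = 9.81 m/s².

ΔE = 1.24 m

Fr₁ = 3.72 (given).
Conjugate-depth relation: y₂/y₁ = ½[√(1 + 8Fr₁²) − 1] = ½[√111.7 − 1] = 4.78.
y₂ = 4.78 × 0.438 = 2.10 m.
V₁ = Fr₁·√(g·y₁) = 3.72×√(9.81×0.438) = 7.71 m/s; q = V₁·y₁ = 3.38 m²/s. V₂ = q/y₂ = 3.38/2.10 = 1.61 m/s. E₁ = y₁ + V₁²/2g = 3.47 m; E₂ = y₂ + V₂²/2g = 2.23 m. ΔE = E₁ − E₂ = 1.24 m.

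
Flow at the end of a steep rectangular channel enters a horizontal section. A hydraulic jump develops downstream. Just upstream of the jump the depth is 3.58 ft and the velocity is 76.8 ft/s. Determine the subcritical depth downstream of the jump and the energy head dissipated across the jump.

y₂ = 34.5 ft; ΔE = 59.7 ft

Fr₁ = V₁/√(g·y₁) = 76.8/√(32.2×3.58) = 7.15.
Conjugate-depth relation: y₂/y₁ = ½[√(1 + 8Fr₁²) − 1] = ½[√410.3 − 1] = 9.63.
y₂ = 9.63 × 3.58 = 34.5 ft.
q = V₁·y₁ = 76.8 × 3.58 = 275 ft²/s. V₂ = q/y₂ = 275/34.5 = 7.98 ft/s. E₁ = y₁ + V₁²/2g = 95.2 ft; E₂ = y₂ + V₂²/2g = 35.5 ft. ΔE = E₁ − E₂ = 59.7 ft.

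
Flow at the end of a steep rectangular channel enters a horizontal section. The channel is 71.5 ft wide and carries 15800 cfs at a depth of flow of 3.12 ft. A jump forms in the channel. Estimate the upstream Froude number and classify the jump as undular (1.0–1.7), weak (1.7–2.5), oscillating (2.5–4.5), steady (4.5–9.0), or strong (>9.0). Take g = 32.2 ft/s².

Fr₁ = 7.07; steady jump

q = Q/b = 15800/71.5 = 221 ft²/s; V₁ = q/y₁ = 70.8 ft/s. Fr₁ = V₁/√(g·y₁) = 7.07.
Fr₁ = 7.07 lies in the steady range.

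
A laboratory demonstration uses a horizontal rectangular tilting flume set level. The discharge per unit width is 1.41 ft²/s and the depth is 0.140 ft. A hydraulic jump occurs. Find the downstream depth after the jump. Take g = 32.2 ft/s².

V₁ = q/y₁ = 1.41/0.140 = 10.1 ft/s. Fr₁ = V₁/√(g·y₁) = 10.1/√(32.2×0.140) = 4.74.
Sequent-depth ratio: y₂/y₁ = ½[√(1 + 8Fr₁²) − 1] = ½[√181.0 − 1] = 6.23.
y₂ = 6.23 × 0.140 = 0.872 ft.

y₂ = 0.872 ft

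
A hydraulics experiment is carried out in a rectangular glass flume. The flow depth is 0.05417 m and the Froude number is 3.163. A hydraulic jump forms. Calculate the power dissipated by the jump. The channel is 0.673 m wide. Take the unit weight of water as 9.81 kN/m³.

Fr₁ = 3.163 (given).
From the momentum equation for a rectangular channel, y₂/y₁ = ½[√(1 + 8Fr₁²) − 1] = ½[√81.037 − 1] = 4.001.
y₂ = 4.001 × 0.05417 = 0.2167 m.
Head loss: ΔE = (y₂ − y₁)³/(4y₁y₂) = (0.2167 − 0.05417)³/(4×0.05417×0.2167) = 0.004296/0.04696 = 0.09148 m.
V₁ = Fr₁·√(g·y₁) = 3.163×√(9.81×0.05417) = 2.306 m/s; q = V₁·y₁ = 0.1249 m²/s. Q = q·b = 0.1249 × 0.673 = 0.08406 m³/s. P = γ·Q·ΔE = 9.81 × 0.08406 × 0.09148 = 0.07544 kW.

P = 0.07544 kW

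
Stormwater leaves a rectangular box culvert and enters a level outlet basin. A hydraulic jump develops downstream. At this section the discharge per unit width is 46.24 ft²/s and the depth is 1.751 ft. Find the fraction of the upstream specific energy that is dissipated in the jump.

V₁ = q/y₁ = 46.24/1.751 = 26.41 ft/s. Fr₁ = V₁/√(g·y₁) = 26.41/√(32.2×1.751) = 3.517.
From the momentum equation for a rectangular channel, y₂/y₁ = ½[√(1 + 8Fr₁²) − 1] = ½[√99.949 − 1] = 4.499.
y₂ = 4.499 × 1.751 = 7.877 ft.
E₁ = y₁ + V₁²/2g = 12.58 ft. ΔE = (y₂ − y₁)³/(4y₁y₂) = 4.167 ft. ΔE/E₁ = 4.167/12.58 = 0.331.

ΔE/E₁ = 0.331 (33.1%)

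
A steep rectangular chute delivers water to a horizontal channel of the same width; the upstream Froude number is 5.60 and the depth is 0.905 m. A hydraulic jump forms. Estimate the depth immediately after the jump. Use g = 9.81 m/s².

Fr₁ = 5.60 (given).
Bélanger equation: y₂/y₁ = ½[√(1 + 8Fr₁²) − 1] = ½[√251.9 − 1] = 7.44.
y₂ = 7.44 × 0.905 = 6.73 m.

y₂ = 6.73 m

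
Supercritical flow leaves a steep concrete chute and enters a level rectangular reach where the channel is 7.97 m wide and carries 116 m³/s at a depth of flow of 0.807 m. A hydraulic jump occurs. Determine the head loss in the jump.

ΔE = 10.2 m

q = Q/b = 116/7.97 = 14.6 m²/s; V₁ = q/y₁ = 18.0 m/s. Fr₁ = V₁/√(g·y₁) = 6.41.
From the momentum equation for a rectangular channel, y₂/y₁ = ½[√(1 + 8Fr₁²) − 1] = ½[√329.7 − 1] = 8.58.
y₂ = 8.58 × 0.807 = 6.92 m.
V₂ = q/y₂ = 14.6/6.92 = 2.10 m/s. E₁ = y₁ + V₁²/2g = 17.4 m; E₂ = y₂ + V₂²/2g = 7.15 m. ΔE = E₁ − E₂ = 10.2 m.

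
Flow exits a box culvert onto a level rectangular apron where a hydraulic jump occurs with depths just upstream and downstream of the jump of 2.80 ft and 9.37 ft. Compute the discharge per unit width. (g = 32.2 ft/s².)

For a rectangular channel the momentum equation gives q² = ½·g·y₁·y₂·(y₁ + y₂) = ½×32.2×2.80×9.37×12.2 = 5141.
q = √5141 = 71.7 ft²/s.

q = 71.7 ft²/s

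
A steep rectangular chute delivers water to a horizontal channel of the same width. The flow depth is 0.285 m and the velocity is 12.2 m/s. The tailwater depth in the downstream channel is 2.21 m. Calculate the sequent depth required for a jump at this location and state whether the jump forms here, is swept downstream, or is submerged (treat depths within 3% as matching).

Fr₁ = V₁/√(g·y₁) = 12.2/√(9.81×0.285) = 7.30.
From the momentum equation for a rectangular channel, y₂/y₁ = ½[√(1 + 8Fr₁²) − 1] = ½[√426.9 − 1] = 9.83.
y₂ = 9.83 × 0.285 = 2.80 m.
Tailwater y_tw = 2.21 m: y_tw < y₂, so the jump is swept downstream.

y₂ = 2.80 m; the jump is swept downstream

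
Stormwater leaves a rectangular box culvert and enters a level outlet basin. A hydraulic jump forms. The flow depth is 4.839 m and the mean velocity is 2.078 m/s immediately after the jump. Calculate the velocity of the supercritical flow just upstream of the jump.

Fr₂ = V₂/√(g·y₂) = 2.078/√(9.81×4.839) = 0.3016.
From the momentum equation (using Fr₂), y₁/y₂ = ½[√(1 + 8Fr₂²) − 1] = ½[√1.7277 − 1] = 0.1572.
y₁ = 0.1572 × 4.839 = 0.7607 m.
V₁ = q/y₁ = 10.06/0.7607 = 13.22 m/s.

V₁ = 13.22 m/s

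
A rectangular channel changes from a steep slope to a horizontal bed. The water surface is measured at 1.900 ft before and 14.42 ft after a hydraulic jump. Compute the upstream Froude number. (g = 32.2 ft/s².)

For a rectangular channel the momentum equation gives q² = ½·g·y₁·y₂·(y₁ + y₂) = ½×32.2×1.900×14.42×16.32 = 7199.
q = √7199 = 84.85 ft²/s.
V₁ = q/y₁ = 44.66 ft/s; Fr₁ = V₁/√(g·y₁) = 5.709.

Fr₁ = 5.709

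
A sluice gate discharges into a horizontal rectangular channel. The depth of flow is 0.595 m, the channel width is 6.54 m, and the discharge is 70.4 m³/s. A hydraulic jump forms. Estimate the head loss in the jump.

ΔE = 11.1 m

q = Q/b = 70.4/6.54 = 10.8 m²/s; V₁ = q/y₁ = 18.1 m/s. Fr₁ = V₁/√(g·y₁) = 7.49.
From the momentum equation for a rectangular channel, y₂/y₁ = ½[√(1 + 8Fr₁²) − 1] = ½[√449.6 − 1] = 10.1.
y₂ = 10.1 × 0.595 = 6.01 m.
Head loss: ΔE = (y₂ − y₁)³/(4y₁y₂) = (6.01 − 0.595)³/(4×0.595×6.01) = 159/14.3 = 11.1 m.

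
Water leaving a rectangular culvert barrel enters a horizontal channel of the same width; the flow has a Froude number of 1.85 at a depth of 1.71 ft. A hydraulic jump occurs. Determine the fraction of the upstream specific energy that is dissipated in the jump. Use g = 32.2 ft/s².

Fr₁ = 1.85 (given).
From the momentum equation for a rectangular channel, y₂/y₁ = ½[√(1 + 8Fr₁²) − 1] = ½[√28.38 − 1] = 2.16.
y₂ = 2.16 × 1.71 = 3.70 ft.
E₁ = y₁(1 + Fr₁²/2) = 1.71×(1 + 1.85²/2) = 4.64 ft. ΔE = (y₂ − y₁)³/(4y₁y₂) = 0.311 ft. ΔE/E₁ = 0.311/4.64 = 0.0671.

ΔE/E₁ = 0.0671 (6.71%)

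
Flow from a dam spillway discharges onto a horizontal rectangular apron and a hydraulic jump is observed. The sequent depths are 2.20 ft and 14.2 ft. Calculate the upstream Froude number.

Fr₁ = 4.90

For a rectangular channel the momentum equation gives q² = ½·g·y₁·y₂·(y₁ + y₂) = ½×32.2×2.20×14.2×16.4 = 8249.
q = √8249 = 90.8 ft²/s.
V₁ = q/y₁ = 41.3 ft/s; Fr₁ = V₁/√(g·y₁) = 4.90.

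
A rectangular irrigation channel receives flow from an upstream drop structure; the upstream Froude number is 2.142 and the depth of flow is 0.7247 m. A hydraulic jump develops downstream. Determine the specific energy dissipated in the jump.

Fr₁ = 2.142 (given).
Sequent-depth ratio: y₂/y₁ = ½[√(1 + 8Fr₁²) − 1] = ½[√37.705 − 1] = 2.570.
y₂ = 2.570 × 0.7247 = 1.863 m.
V₁ = Fr₁·√(g·y₁) = 2.142×√(9.81×0.7247) = 5.711 m/s; q = V₁·y₁ = 4.139 m²/s. V₂ = q/y₂ = 4.139/1.863 = 2.222 m/s. E₁ = y₁ + V₁²/2g = 2.387 m; E₂ = y₂ + V₂²/2g = 2.114 m. ΔE = E₁ − E₂ = 0.2729 m.

ΔE = 0.2729 m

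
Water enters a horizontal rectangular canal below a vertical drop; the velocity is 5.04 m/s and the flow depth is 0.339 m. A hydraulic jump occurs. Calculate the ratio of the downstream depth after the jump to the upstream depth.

Fr₁ = V₁/√(g·y₁) = 5.04/√(9.81×0.339) = 2.76.
Bélanger equation: y₂/y₁ = ½[√(1 + 8Fr₁²) − 1] = ½[√62.11 − 1] = 3.44.

y₂/y₁ = 3.44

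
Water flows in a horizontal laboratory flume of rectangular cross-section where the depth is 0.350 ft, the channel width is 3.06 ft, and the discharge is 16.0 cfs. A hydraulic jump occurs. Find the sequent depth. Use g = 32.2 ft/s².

y₂ = 2.03 ft

q = Q/b = 16.0/3.06 = 5.23 ft²/s; V₁ = q/y₁ = 14.9 ft/s. Fr₁ = V₁/√(g·y₁) = 4.45.
Bélanger equation: y₂/y₁ = ½[√(1 + 8Fr₁²) − 1] = ½[√159.4 − 1] = 5.81.
y₂ = 5.81 × 0.350 = 2.03 ft.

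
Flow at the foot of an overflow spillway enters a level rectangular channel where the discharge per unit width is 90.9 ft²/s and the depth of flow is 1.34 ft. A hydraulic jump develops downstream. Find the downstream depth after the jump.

y₂ = 18.9 ft

V₁ = q/y₁ = 90.9/1.34 = 67.8 ft/s. Fr₁ = V₁/√(g·y₁) = 67.8/√(32.2×1.34) = 10.3.
From the momentum equation for a rectangular channel, y₂/y₁ = ½[√(1 + 8Fr₁²) − 1] = ½[√854.2 − 1] = 14.1.
y₂ = 14.1 × 1.34 = 18.9 ft.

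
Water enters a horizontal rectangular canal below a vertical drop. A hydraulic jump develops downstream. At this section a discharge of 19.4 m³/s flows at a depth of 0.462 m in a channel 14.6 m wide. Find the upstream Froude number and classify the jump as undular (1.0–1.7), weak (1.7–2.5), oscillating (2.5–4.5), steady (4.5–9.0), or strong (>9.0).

Fr₁ = 1.35; undular jump

q = Q/b = 19.4/14.6 = 1.33 m²/s; V₁ = q/y₁ = 2.88 m/s. Fr₁ = V₁/√(g·y₁) = 1.35.
Fr₁ = 1.35 lies in the undular range.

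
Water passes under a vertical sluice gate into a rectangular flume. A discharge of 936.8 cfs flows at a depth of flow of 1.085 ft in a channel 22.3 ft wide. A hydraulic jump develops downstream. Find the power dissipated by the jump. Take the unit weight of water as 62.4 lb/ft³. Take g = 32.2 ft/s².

q = Q/b = 936.8/22.3 = 42.01 ft²/s; V₁ = q/y₁ = 38.72 ft/s. Fr₁ = V₁/√(g·y₁) = 6.550.
Conjugate-depth relation: y₂/y₁ = ½[√(1 + 8Fr₁²) − 1] = ½[√344.26 − 1] = 8.777.
y₂ = 8.777 × 1.085 = 9.523 ft.
Head loss: ΔE = (y₂ − y₁)³/(4y₁y₂) = (9.523 − 1.085)³/(4×1.085×9.523) = 600.8/41.33 = 14.54 ft.
P = γ·Q·ΔE/550 = 62.4 × 936.8 × 14.54 / 550 = 1545 hp.

P = 1545 hp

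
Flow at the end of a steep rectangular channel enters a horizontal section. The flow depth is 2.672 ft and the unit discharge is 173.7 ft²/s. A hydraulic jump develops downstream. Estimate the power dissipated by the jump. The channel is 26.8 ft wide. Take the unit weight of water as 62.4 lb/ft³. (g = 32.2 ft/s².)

P = 22379 hp

V₁ = q/y₁ = 173.7/2.672 = 65.01 ft/s. Fr₁ = V₁/√(g·y₁) = 65.01/√(32.2×2.672) = 7.008.
Sequent-depth ratio: y₂/y₁ = ½[√(1 + 8Fr₁²) − 1] = ½[√393.94 − 1] = 9.424.
y₂ = 9.424 × 2.672 = 25.18 ft.
V₂ = q/y₂ = 173.7/25.18 = 6.898 ft/s. E₁ = y₁ + V₁²/2g = 68.29 ft; E₂ = y₂ + V₂²/2g = 25.92 ft. ΔE = E₁ − E₂ = 42.37 ft.
Q = q·b = 173.7 × 26.8 = 4655 cfs. P = γ·Q·ΔE/550 = 62.4 × 4655 × 42.37 / 550 = 22379 hp.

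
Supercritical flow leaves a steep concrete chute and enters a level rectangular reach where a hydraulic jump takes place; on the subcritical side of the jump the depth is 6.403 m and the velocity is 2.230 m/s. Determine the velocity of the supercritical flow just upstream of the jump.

Fr₂ = V₂/√(g·y₂) = 2.230/√(9.81×6.403) = 0.2814.
Since the conjugate-depth ratio holds either way, y₁/y₂ = ½[√(1 + 8Fr₂²) − 1] = ½[√1.6334 − 1] = 0.1390.
y₁ = 0.1390 × 6.403 = 0.8901 m.
V₁ = q/y₁ = 14.28/0.8901 = 16.04 m/s.

V₁ = 16.04 m/s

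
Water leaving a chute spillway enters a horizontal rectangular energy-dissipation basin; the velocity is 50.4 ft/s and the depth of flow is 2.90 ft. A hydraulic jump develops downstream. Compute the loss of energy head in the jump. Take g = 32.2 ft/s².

ΔE = 21.5 ft

Fr₁ = V₁/√(g·y₁) = 50.4/√(32.2×2.90) = 5.22.
Sequent-depth ratio: y₂/y₁ = ½[√(1 + 8Fr₁²) − 1] = ½[√218.6 − 1] = 6.89.
y₂ = 6.89 × 2.90 = 20.0 ft.
Head loss: ΔE = (y₂ − y₁)³/(4y₁y₂) = (20.0 − 2.90)³/(4×2.90×20.0) = 4991/232 = 21.5 ft.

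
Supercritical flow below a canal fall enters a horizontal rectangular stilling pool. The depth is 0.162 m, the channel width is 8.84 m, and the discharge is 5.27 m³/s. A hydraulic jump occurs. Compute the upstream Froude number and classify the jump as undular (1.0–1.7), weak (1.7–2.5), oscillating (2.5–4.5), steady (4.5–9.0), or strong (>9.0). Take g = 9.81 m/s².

q = Q/b = 5.27/8.84 = 0.596 m²/s; V₁ = q/y₁ = 3.68 m/s. Fr₁ = V₁/√(g·y₁) = 2.92.
Fr₁ = 2.92 lies in the oscillating range.

Fr₁ = 2.92; oscillating jump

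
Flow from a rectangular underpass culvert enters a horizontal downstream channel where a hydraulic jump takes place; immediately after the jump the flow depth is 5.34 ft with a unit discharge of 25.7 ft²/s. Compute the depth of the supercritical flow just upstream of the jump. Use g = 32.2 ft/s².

V₂ = q/y₂ = 25.7/5.34 = 4.81 ft/s; Fr₂ = V₂/√(g·y₂) = 0.367.
The Bélanger relation is symmetric: y₁/y₂ = ½[√(1 + 8Fr₂²) − 1] = ½[√2.078 − 1] = 0.221.
y₁ = 0.221 × 5.34 = 1.18 ft.

y₁ = 1.18 ft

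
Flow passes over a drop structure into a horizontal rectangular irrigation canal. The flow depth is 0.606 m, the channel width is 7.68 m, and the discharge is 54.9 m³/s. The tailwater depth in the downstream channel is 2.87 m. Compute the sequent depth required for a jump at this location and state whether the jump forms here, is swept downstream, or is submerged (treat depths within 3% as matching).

y₂ = 3.85 m; the jump is swept downstream

q = Q/b = 54.9/7.68 = 7.15 m²/s; V₁ = q/y₁ = 11.8 m/s. Fr₁ = V₁/√(g·y₁) = 4.84.
From the momentum equation for a rectangular channel, y₂/y₁ = ½[√(1 + 8Fr₁²) − 1] = ½[√188.3 − 1] = 6.36.
y₂ = 6.36 × 0.606 = 3.85 m.
Tailwater y_tw = 2.87 m: y_tw < y₂, so the jump is swept downstream.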